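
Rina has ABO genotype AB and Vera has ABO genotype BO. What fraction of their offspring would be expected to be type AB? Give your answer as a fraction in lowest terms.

ABO cross AB × BO → offspring phenotypes: 1/4 A, 1/2 B, 1/4 AB.
So P(type AB) = 1/4.

1/4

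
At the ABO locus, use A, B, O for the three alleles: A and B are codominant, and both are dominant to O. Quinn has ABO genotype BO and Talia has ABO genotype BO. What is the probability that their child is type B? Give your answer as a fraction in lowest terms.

ABO cross BO × BO → offspring phenotypes: 1/4 O, 3/4 B.
So P(type B) = 3/4.

3/4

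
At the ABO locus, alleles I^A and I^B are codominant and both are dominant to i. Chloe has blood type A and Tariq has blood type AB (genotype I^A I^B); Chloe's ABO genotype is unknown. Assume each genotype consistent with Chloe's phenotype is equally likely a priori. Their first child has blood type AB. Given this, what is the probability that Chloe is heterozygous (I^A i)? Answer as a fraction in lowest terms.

Possible genotypes: Chloe ∈ {I^A I^A, I^A i}; Tariq ∈ {I^A I^B}.
Weight each parental genotype pair by prior × P(type-AB child):
  I^A I^A × I^A I^B: posterior weight 2/3.
  I^A i × I^A I^B: posterior weight 1/3.
Sum the posterior weight over pairs where Chloe is I^A i: 1/3.

1/3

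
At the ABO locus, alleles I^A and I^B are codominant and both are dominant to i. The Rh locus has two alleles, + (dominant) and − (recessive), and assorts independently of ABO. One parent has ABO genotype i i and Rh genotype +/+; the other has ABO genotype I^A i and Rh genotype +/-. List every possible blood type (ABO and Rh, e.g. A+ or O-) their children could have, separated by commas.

O+, A+

Gametes from i i × I^A i give offspring ABO genotypes I^A i, i i, i.e. phenotypes O, A.
Rh cross +/+ × +/- → phenotypes Rh+.
Combining independently: O+, A+.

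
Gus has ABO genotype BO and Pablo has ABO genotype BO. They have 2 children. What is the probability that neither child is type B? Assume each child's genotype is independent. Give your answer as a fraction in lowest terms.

1/16

ABO cross BO × BO → 1/4 O, 3/4 B.
So P(type B) = 3/4 per child.
P(not type B) = 1/4 for one child; (1/4)^2 = 1/16.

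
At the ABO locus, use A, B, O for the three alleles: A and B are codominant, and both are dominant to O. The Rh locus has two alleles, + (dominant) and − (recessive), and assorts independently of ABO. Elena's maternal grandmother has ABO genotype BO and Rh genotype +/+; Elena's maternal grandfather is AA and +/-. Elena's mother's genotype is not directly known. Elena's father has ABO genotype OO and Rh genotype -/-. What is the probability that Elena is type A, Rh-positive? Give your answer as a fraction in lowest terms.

Elena's mother's ABO genotype from BO × AA: 1/2 AB, 1/2 AO.
Crossing each possibility with the father OO and summing P(type A): 1/2·1/2 + 1/2·1/2 = 1/2.
Similarly for Rh via the mother's Rh distribution: P(Rh+) = 3/4.
Independent loci: 1/2 × 3/4 = 3/8.

3/8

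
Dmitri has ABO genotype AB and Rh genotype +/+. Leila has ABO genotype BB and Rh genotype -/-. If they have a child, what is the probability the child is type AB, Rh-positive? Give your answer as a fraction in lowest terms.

ABO cross AB × BB → offspring phenotypes: 1/2 B, 1/2 AB.
Rh cross +/+ × -/- → 1 Rh+.
Independent loci: P(type AB, Rh-positive) = 1/2 × 1 = 1/2.

1/2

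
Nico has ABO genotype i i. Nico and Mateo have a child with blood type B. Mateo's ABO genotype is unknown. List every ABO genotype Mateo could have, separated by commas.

For each candidate genotype of Mateo, check whether crossing it with i i can produce every observed child phenotype.
  I^A I^A → possible child types {A} ✗
  I^A I^B → possible child types {A, B} ✓
  I^A i → possible child types {O, A} ✗
  I^B I^B → possible child types {B} ✓
  I^B i → possible child types {O, B} ✓
  i i → possible child types {O} ✗

I^A I^B, I^B I^B, I^B i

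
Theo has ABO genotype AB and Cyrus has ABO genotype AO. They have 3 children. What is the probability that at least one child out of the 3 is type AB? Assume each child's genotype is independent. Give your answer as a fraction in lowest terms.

37/64

ABO cross AB × AO → 1/2 A, 1/4 B, 1/4 AB.
So P(type AB) = 1/4 per child.
P(none) = (3/4)^3 = 27/64; P(at least one) = 1 − 27/64 = 37/64.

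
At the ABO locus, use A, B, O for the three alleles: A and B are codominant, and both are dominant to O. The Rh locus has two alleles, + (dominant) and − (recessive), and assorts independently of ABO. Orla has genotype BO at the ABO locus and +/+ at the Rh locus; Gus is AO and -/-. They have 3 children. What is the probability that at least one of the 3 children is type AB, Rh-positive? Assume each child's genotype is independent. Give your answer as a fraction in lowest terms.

37/64

ABO cross BO × AO → 1/4 O, 1/4 A, 1/4 B, 1/4 AB.
Rh cross +/+ × -/- → 1 Rh+; so P(type AB, Rh-positive) = 1/4 × 1 = 1/4 per child.
P(none) = (3/4)^3 = 27/64; P(at least one) = 1 − 27/64 = 37/64.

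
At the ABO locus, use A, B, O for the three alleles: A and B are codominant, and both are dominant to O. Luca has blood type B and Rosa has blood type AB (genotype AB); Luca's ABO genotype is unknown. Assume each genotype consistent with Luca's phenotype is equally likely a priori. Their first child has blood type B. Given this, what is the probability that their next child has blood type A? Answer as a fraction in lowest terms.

1/8

Possible genotypes: Luca ∈ {BB, BO}; Rosa ∈ {AB}.
Weight each parental genotype pair by prior × P(type-B child):
  BB × AB: posterior weight 1/2; P(next child type A) = 0.
  BO × AB: posterior weight 1/2; P(next child type A) = 1/4.
Weighted sum = 1/8.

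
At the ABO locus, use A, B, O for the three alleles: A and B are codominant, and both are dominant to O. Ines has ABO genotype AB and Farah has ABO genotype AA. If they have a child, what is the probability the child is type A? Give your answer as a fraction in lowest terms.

1/2

ABO cross AB × AA → offspring phenotypes: 1/2 A, 1/2 AB.
So P(type A) = 1/2.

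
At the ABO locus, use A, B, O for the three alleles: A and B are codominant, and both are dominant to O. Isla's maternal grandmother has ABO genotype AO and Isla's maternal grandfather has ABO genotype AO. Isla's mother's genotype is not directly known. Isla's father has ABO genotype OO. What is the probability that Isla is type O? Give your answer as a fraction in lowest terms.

Isla's mother's ABO genotype from AO × AO: 1/4 AA, 1/2 AO, 1/4 OO.
Crossing each possibility with the father OO and summing P(type O): 1/4·0 + 1/2·1/2 + 1/4·1 = 1/2.

1/2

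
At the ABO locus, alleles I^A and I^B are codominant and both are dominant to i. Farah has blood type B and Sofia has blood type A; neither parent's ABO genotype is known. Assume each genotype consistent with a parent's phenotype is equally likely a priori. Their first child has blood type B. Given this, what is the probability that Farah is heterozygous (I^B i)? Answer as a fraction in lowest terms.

Possible genotypes: Farah ∈ {I^B I^B, I^B i}; Sofia ∈ {I^A I^A, I^A i}.
Weight each parental genotype pair by prior × P(type-B child):
  I^B I^B × I^A i: posterior weight 2/3.
  I^B i × I^A i: posterior weight 1/3.
Sum the posterior weight over pairs where Farah is I^B i: 1/3.

1/3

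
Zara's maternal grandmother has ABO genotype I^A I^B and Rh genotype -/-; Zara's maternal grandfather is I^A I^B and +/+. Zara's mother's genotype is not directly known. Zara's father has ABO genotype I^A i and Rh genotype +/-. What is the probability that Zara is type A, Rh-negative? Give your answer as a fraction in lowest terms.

1/8

Zara's mother's ABO genotype from I^A I^B × I^A I^B: 1/4 I^A I^A, 1/2 I^A I^B, 1/4 I^B I^B.
Crossing each possibility with the father I^A i and summing P(type A): 1/4·1 + 1/2·1/2 + 1/4·0 = 1/2.
Similarly for Rh via the mother's Rh distribution: P(Rh-) = 1/4.
Independent loci: 1/2 × 1/4 = 1/8.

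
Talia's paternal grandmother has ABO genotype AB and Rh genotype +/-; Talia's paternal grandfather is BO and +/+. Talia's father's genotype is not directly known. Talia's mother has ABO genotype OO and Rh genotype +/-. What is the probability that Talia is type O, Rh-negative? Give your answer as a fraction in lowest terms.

1/32

Talia's father's ABO genotype from AB × BO: 1/4 AB, 1/4 AO, 1/4 BB, 1/4 BO.
Crossing each possibility with the mother OO and summing P(type O): 1/4·0 + 1/4·1/2 + 1/4·0 + 1/4·1/2 = 1/4.
Similarly for Rh via the father's Rh distribution: P(Rh-) = 1/8.
Independent loci: 1/4 × 1/8 = 1/32.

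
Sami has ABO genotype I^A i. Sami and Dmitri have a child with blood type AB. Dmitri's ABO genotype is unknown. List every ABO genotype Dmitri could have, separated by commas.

For each candidate genotype of Dmitri, check whether crossing it with I^A i can produce every observed child phenotype.
  I^A I^A → possible child types {A} ✗
  I^A I^B → possible child types {A, B, AB} ✓
  I^A i → possible child types {O, A} ✗
  I^B I^B → possible child types {B, AB} ✓
  I^B i → possible child types {O, A, B, AB} ✓
  i i → possible child types {O, A} ✗

I^A I^B, I^B I^B, I^B i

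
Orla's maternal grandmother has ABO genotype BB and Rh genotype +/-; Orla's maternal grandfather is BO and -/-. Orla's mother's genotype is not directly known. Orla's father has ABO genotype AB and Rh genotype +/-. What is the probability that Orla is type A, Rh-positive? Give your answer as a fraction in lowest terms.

Orla's mother's ABO genotype from BB × BO: 1/2 BB, 1/2 BO.
Crossing each possibility with the father AB and summing P(type A): 1/2·0 + 1/2·1/4 = 1/8.
Similarly for Rh via the mother's Rh distribution: P(Rh+) = 5/8.
Independent loci: 1/8 × 5/8 = 5/64.

5/64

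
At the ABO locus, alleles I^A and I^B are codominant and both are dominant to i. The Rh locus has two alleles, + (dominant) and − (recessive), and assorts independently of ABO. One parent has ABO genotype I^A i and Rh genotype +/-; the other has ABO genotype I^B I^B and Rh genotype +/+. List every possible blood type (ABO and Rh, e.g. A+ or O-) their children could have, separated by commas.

Gametes from I^A i × I^B I^B give offspring ABO genotypes I^A I^B, I^B i, i.e. phenotypes B, AB.
Rh cross +/- × +/+ → phenotypes Rh+.
Combining independently: B+, AB+.

B+, AB+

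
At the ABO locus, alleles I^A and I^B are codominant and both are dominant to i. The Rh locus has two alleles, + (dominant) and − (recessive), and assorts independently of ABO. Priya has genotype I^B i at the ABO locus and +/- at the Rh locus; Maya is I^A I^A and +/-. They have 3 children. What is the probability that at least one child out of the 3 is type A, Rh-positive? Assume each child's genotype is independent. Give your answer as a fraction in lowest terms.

387/512

ABO cross I^B i × I^A I^A → 1/2 A, 1/2 AB.
Rh cross +/- × +/- → 3/4 Rh+, 1/4 Rh-; so P(type A, Rh-positive) = 1/2 × 3/4 = 3/8 per child.
P(none) = (5/8)^3 = 125/512; P(at least one) = 1 − 125/512 = 387/512.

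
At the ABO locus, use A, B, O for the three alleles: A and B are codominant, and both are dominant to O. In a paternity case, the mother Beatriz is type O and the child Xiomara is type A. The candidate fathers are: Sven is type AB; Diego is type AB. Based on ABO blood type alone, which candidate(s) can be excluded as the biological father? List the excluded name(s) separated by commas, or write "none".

A candidate is excluded only if no genotype consistent with his phenotype could produce a type A child with a type O mother.
Every candidate has at least one consistent genotype combination, so none can be excluded.

none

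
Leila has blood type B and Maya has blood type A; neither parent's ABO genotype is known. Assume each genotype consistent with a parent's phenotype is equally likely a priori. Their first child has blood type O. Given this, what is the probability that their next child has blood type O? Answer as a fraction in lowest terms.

Possible genotypes: Leila ∈ {I^B I^B, I^B i}; Maya ∈ {I^A I^A, I^A i}.
Weight each parental genotype pair by prior × P(type-O child):
  I^B i × I^A i: posterior weight 1; P(next child type O) = 1/4.
Weighted sum = 1/4.

1/4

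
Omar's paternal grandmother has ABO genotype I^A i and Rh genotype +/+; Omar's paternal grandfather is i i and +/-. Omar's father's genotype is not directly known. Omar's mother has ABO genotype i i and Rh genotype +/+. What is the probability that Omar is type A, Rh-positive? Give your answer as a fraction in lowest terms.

Omar's father's ABO genotype from I^A i × i i: 1/2 I^A i, 1/2 i i.
Crossing each possibility with the mother i i and summing P(type A): 1/2·1/2 + 1/2·0 = 1/4.
Similarly for Rh via the father's Rh distribution: P(Rh+) = 1.
Independent loci: 1/4 × 1 = 1/4.

1/4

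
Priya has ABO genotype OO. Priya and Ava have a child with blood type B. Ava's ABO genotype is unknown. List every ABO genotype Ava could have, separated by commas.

For each candidate genotype of Ava, check whether crossing it with OO can produce every observed child phenotype.
  AA → possible child types {A} ✗
  AB → possible child types {A, B} ✓
  AO → possible child types {O, A} ✗
  BB → possible child types {B} ✓
  BO → possible child types {O, B} ✓
  OO → possible child types {O} ✗

AB, BB, BO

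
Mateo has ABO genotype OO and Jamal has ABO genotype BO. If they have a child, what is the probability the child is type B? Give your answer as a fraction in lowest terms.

ABO cross OO × BO → offspring phenotypes: 1/2 O, 1/2 B.
So P(type B) = 1/2.

1/2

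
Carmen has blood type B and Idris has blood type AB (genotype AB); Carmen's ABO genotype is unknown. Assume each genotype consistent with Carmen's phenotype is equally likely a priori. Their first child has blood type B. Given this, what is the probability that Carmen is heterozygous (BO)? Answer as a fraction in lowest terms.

Possible genotypes: Carmen ∈ {BB, BO}; Idris ∈ {AB}.
Weight each parental genotype pair by prior × P(type-B child):
  BB × AB: posterior weight 1/2.
  BO × AB: posterior weight 1/2.
Sum the posterior weight over pairs where Carmen is BO: 1/2.

1/2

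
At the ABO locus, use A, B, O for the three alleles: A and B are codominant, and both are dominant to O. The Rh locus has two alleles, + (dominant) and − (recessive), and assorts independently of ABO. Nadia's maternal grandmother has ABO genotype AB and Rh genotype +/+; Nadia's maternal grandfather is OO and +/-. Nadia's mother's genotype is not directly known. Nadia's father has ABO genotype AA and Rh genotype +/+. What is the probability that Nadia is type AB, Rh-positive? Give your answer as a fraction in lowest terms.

Nadia's mother's ABO genotype from AB × OO: 1/2 AO, 1/2 BO.
Crossing each possibility with the father AA and summing P(type AB): 1/2·0 + 1/2·1/2 = 1/4.
Similarly for Rh via the mother's Rh distribution: P(Rh+) = 1.
Independent loci: 1/4 × 1 = 1/4.

1/4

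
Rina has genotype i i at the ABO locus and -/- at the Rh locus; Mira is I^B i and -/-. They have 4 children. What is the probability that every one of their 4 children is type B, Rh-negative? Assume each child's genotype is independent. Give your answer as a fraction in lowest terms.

1/16

ABO cross i i × I^B i → 1/2 O, 1/2 B.
Rh cross -/- × -/- → 1 Rh-; so P(type B, Rh-negative) = 1/2 × 1 = 1/2 per child.
All 4 independent: (1/2)^4 = 1/16.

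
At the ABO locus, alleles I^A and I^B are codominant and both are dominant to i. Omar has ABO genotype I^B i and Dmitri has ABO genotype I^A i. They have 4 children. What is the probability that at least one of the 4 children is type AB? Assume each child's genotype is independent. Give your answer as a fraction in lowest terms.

ABO cross I^B i × I^A i → 1/4 O, 1/4 A, 1/4 B, 1/4 AB.
So P(type AB) = 1/4 per child.
P(none) = (3/4)^4 = 81/256; P(at least one) = 1 − 81/256 = 175/256.

175/256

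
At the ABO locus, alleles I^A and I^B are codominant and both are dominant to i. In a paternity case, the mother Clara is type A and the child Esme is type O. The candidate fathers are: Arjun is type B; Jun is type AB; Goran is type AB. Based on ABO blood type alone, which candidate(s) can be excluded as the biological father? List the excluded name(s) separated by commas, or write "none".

A candidate is excluded only if no genotype consistent with his phenotype could produce a type O child with a type A mother.
Jun (type AB): no genotype consistent with that phenotype can produce a type-O child with a type-A mother.
Goran (type AB): no genotype consistent with that phenotype can produce a type-O child with a type-A mother.

Jun, Goran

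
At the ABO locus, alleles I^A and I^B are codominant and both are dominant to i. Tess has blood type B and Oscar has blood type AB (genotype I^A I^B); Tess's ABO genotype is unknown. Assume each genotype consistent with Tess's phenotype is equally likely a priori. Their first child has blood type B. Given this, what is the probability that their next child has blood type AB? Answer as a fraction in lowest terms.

Possible genotypes: Tess ∈ {I^B I^B, I^B i}; Oscar ∈ {I^A I^B}.
Weight each parental genotype pair by prior × P(type-B child):
  I^B I^B × I^A I^B: posterior weight 1/2; P(next child type AB) = 1/2.
  I^B i × I^A I^B: posterior weight 1/2; P(next child type AB) = 1/4.
Weighted sum = 3/8.

3/8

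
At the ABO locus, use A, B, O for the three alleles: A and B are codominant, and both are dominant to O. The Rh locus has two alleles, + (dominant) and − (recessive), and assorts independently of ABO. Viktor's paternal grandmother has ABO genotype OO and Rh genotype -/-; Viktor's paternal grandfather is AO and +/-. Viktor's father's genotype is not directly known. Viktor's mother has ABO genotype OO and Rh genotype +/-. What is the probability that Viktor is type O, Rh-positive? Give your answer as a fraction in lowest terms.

15/32

Viktor's father's ABO genotype from OO × AO: 1/2 AO, 1/2 OO.
Crossing each possibility with the mother OO and summing P(type O): 1/2·1/2 + 1/2·1 = 3/4.
Similarly for Rh via the father's Rh distribution: P(Rh+) = 5/8.
Independent loci: 3/4 × 5/8 = 15/32.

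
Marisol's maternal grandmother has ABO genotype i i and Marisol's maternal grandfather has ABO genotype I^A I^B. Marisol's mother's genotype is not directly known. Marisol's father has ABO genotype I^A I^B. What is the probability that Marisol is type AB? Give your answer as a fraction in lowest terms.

1/4

Marisol's mother's ABO genotype from i i × I^A I^B: 1/2 I^A i, 1/2 I^B i.
Crossing each possibility with the father I^A I^B and summing P(type AB): 1/2·1/4 + 1/2·1/4 = 1/4.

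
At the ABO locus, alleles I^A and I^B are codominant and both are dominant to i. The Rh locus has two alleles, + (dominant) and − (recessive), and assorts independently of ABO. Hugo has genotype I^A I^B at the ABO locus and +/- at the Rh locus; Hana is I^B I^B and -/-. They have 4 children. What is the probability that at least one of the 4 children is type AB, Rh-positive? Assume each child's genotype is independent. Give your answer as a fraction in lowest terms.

175/256

ABO cross I^A I^B × I^B I^B → 1/2 B, 1/2 AB.
Rh cross +/- × -/- → 1/2 Rh+, 1/2 Rh-; so P(type AB, Rh-positive) = 1/2 × 1/2 = 1/4 per child.
P(none) = (3/4)^4 = 81/256; P(at least one) = 1 − 81/256 = 175/256.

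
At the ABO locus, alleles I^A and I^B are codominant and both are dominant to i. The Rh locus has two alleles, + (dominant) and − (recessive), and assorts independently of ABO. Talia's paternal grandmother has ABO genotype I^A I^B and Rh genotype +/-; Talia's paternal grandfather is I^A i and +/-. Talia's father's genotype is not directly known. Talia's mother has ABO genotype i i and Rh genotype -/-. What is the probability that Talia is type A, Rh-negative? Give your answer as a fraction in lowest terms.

Talia's father's ABO genotype from I^A I^B × I^A i: 1/4 I^A I^A, 1/4 I^A I^B, 1/4 I^A i, 1/4 I^B i.
Crossing each possibility with the mother i i and summing P(type A): 1/4·1 + 1/4·1/2 + 1/4·1/2 + 1/4·0 = 1/2.
Similarly for Rh via the father's Rh distribution: P(Rh-) = 1/2.
Independent loci: 1/2 × 1/2 = 1/4.

1/4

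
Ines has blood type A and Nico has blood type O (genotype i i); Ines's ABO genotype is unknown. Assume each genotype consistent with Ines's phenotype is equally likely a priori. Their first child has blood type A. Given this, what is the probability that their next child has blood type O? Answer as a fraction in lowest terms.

Possible genotypes: Ines ∈ {I^A I^A, I^A i}; Nico ∈ {i i}.
Weight each parental genotype pair by prior × P(type-A child):
  I^A I^A × i i: posterior weight 2/3; P(next child type O) = 0.
  I^A i × i i: posterior weight 1/3; P(next child type O) = 1/2.
Weighted sum = 1/6.

1/6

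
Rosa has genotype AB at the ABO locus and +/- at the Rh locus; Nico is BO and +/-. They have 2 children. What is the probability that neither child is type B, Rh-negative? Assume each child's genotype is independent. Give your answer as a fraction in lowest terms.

ABO cross AB × BO → 1/4 A, 1/2 B, 1/4 AB.
Rh cross +/- × +/- → 3/4 Rh+, 1/4 Rh-; so P(type B, Rh-negative) = 1/2 × 1/4 = 1/8 per child.
P(not type B, Rh-negative) = 7/8 for one child; (7/8)^2 = 49/64.

49/64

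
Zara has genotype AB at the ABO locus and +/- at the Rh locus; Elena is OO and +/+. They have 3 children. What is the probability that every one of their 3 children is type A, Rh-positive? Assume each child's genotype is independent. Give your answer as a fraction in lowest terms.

1/8

ABO cross AB × OO → 1/2 A, 1/2 B.
Rh cross +/- × +/+ → 1 Rh+; so P(type A, Rh-positive) = 1/2 × 1 = 1/2 per child.
All 3 independent: (1/2)^3 = 1/8.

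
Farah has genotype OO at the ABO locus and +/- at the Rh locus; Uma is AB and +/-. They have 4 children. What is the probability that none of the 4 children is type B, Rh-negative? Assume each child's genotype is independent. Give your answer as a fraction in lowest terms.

2401/4096

ABO cross OO × AB → 1/2 A, 1/2 B.
Rh cross +/- × +/- → 3/4 Rh+, 1/4 Rh-; so P(type B, Rh-negative) = 1/2 × 1/4 = 1/8 per child.
P(not type B, Rh-negative) = 7/8 for one child; (7/8)^4 = 2401/4096.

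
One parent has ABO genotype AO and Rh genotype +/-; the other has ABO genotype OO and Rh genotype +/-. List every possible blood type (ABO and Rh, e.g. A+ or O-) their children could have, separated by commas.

O+, O-, A+, A-

Gametes from AO × OO give offspring ABO genotypes AO, OO, i.e. phenotypes O, A.
Rh cross +/- × +/- → phenotypes Rh+, Rh-.
Combining independently: O+, O-, A+, A-.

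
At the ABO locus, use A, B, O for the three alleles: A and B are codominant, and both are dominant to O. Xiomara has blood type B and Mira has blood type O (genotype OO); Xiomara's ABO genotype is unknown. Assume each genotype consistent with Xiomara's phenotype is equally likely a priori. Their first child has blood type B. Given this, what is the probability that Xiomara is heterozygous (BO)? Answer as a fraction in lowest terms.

Possible genotypes: Xiomara ∈ {BB, BO}; Mira ∈ {OO}.
Weight each parental genotype pair by prior × P(type-B child):
  BB × OO: posterior weight 2/3.
  BO × OO: posterior weight 1/3.
Sum the posterior weight over pairs where Xiomara is BO: 1/3.

1/3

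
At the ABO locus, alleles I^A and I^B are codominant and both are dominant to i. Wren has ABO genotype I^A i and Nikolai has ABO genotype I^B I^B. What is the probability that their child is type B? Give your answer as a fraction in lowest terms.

1/2

ABO cross I^A i × I^B I^B → offspring phenotypes: 1/2 B, 1/2 AB.
So P(type B) = 1/2.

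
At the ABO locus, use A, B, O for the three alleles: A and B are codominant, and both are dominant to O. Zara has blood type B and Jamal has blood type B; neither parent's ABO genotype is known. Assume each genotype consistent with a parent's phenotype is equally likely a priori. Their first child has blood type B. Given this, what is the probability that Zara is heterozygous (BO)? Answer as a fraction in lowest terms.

7/15

Possible genotypes: Zara ∈ {BB, BO}; Jamal ∈ {BB, BO}.
Weight each parental genotype pair by prior × P(type-B child):
  BB × BB: posterior weight 4/15.
  BB × BO: posterior weight 4/15.
  BO × BB: posterior weight 4/15.
  BO × BO: posterior weight 1/5.
Sum the posterior weight over pairs where Zara is BO: 7/15.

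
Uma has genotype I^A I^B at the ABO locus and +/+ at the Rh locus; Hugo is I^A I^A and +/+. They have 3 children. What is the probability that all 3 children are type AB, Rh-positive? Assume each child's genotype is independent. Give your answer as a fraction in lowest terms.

1/8

ABO cross I^A I^B × I^A I^A → 1/2 A, 1/2 AB.
Rh cross +/+ × +/+ → 1 Rh+; so P(type AB, Rh-positive) = 1/2 × 1 = 1/2 per child.
All 3 independent: (1/2)^3 = 1/8.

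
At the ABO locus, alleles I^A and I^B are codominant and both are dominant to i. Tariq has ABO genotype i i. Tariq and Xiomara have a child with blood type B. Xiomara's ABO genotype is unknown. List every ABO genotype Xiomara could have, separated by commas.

I^A I^B, I^B I^B, I^B i

For each candidate genotype of Xiomara, check whether crossing it with i i can produce every observed child phenotype.
  I^A I^A → possible child types {A} ✗
  I^A I^B → possible child types {A, B} ✓
  I^A i → possible child types {O, A} ✗
  I^B I^B → possible child types {B} ✓
  I^B i → possible child types {O, B} ✓
  i i → possible child types {O} ✗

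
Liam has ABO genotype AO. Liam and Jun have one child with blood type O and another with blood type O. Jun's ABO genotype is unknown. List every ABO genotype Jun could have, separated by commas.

AO, BO, OO

For each candidate genotype of Jun, check whether crossing it with AO can produce every observed child phenotype.
  AA → possible child types {A} ✗
  AB → possible child types {A, B, AB} ✗
  AO → possible child types {O, A} ✓
  BB → possible child types {B, AB} ✗
  BO → possible child types {O, A, B, AB} ✓
  OO → possible child types {O, A} ✓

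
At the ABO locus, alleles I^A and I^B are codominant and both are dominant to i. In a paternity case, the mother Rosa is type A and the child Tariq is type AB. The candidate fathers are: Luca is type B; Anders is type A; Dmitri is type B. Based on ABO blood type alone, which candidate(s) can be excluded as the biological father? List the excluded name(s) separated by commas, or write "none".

A candidate is excluded only if no genotype consistent with his phenotype could produce a type AB child with a type A mother.
Anders (type A): no genotype consistent with that phenotype can produce a type-AB child with a type-A mother.

Anders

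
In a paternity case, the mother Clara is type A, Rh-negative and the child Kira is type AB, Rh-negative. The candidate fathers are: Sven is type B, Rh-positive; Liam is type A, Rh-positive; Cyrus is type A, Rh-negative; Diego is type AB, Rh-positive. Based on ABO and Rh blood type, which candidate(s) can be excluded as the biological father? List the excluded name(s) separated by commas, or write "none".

A candidate is excluded only if no genotype consistent with his phenotype could produce a type AB, Rh-negative child with a type A, Rh-negative mother.
Liam (type A, Rh+): no genotype consistent with that phenotype can produce a type-AB Rh- child with a type-A mother.
Cyrus (type A, Rh-): no genotype consistent with that phenotype can produce a type-AB Rh- child with a type-A mother.

Liam, Cyrus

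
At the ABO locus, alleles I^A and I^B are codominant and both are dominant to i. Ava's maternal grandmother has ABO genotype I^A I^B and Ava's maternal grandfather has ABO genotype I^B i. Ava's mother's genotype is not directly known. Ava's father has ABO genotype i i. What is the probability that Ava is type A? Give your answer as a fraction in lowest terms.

1/4

Ava's mother's ABO genotype from I^A I^B × I^B i: 1/4 I^A I^B, 1/4 I^A i, 1/4 I^B I^B, 1/4 I^B i.
Crossing each possibility with the father i i and summing P(type A): 1/4·1/2 + 1/4·1/2 + 1/4·0 + 1/4·0 = 1/4.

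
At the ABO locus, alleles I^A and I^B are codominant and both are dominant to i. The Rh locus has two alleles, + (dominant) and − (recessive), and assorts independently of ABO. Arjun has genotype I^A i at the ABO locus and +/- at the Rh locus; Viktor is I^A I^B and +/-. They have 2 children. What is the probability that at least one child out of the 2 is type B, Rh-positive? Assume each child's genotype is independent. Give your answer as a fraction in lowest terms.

87/256

ABO cross I^A i × I^A I^B → 1/2 A, 1/4 B, 1/4 AB.
Rh cross +/- × +/- → 3/4 Rh+, 1/4 Rh-; so P(type B, Rh-positive) = 1/4 × 3/4 = 3/16 per child.
P(none) = (13/16)^2 = 169/256; P(at least one) = 1 − 169/256 = 87/256.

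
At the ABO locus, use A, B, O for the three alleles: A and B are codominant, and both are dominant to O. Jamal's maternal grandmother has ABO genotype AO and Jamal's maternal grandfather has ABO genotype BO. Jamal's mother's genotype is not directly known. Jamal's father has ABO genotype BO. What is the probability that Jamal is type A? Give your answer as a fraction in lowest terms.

Jamal's mother's ABO genotype from AO × BO: 1/4 AB, 1/4 AO, 1/4 BO, 1/4 OO.
Crossing each possibility with the father BO and summing P(type A): 1/4·1/4 + 1/4·1/4 + 1/4·0 + 1/4·0 = 1/8.

1/8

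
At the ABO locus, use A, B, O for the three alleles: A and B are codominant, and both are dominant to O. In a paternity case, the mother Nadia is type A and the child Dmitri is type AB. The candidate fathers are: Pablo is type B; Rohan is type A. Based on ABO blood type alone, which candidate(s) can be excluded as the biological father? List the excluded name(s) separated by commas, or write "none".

A candidate is excluded only if no genotype consistent with his phenotype could produce a type AB child with a type A mother.
Rohan (type A): no genotype consistent with that phenotype can produce a type-AB child with a type-A mother.

Rohan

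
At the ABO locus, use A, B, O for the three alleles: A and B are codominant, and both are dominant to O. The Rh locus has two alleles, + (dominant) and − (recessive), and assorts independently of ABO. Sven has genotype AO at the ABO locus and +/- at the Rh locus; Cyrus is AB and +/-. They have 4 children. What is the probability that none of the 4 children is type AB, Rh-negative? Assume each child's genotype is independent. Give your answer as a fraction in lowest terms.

ABO cross AO × AB → 1/2 A, 1/4 B, 1/4 AB.
Rh cross +/- × +/- → 3/4 Rh+, 1/4 Rh-; so P(type AB, Rh-negative) = 1/4 × 1/4 = 1/16 per child.
P(not type AB, Rh-negative) = 15/16 for one child; (15/16)^4 = 50625/65536.

50625/65536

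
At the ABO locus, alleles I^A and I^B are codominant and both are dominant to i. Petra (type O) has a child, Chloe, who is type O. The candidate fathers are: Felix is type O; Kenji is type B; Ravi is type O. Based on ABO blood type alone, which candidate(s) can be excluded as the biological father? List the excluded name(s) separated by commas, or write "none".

A candidate is excluded only if no genotype consistent with his phenotype could produce a type O child with a type O mother.
Every candidate has at least one consistent genotype combination, so none can be excluded.

none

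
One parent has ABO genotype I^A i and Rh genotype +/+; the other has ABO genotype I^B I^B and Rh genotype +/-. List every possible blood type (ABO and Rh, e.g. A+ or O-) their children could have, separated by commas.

Gametes from I^A i × I^B I^B give offspring ABO genotypes I^A I^B, I^B i, i.e. phenotypes B, AB.
Rh cross +/+ × +/- → phenotypes Rh+.
Combining independently: B+, AB+.

B+, AB+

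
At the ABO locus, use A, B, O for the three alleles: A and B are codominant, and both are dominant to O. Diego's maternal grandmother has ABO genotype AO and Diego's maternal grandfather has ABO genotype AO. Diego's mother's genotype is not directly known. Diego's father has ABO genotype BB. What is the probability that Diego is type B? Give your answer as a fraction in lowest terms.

Diego's mother's ABO genotype from AO × AO: 1/4 AA, 1/2 AO, 1/4 OO.
Crossing each possibility with the father BB and summing P(type B): 1/4·0 + 1/2·1/2 + 1/4·1 = 1/2.

1/2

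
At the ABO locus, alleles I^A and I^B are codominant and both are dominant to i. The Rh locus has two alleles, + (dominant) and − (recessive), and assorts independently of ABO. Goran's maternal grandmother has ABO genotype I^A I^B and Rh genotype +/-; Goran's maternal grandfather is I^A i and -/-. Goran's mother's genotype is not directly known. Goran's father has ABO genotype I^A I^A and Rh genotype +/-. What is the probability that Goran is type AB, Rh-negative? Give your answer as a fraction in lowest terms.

Goran's mother's ABO genotype from I^A I^B × I^A i: 1/4 I^A I^A, 1/4 I^A I^B, 1/4 I^A i, 1/4 I^B i.
Crossing each possibility with the father I^A I^A and summing P(type AB): 1/4·0 + 1/4·1/2 + 1/4·0 + 1/4·1/2 = 1/4.
Similarly for Rh via the mother's Rh distribution: P(Rh-) = 3/8.
Independent loci: 1/4 × 3/8 = 3/32.

3/32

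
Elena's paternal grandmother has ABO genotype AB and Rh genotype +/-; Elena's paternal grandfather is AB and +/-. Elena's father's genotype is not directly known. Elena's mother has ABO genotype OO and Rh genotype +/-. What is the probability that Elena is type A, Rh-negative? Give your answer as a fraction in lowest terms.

Elena's father's ABO genotype from AB × AB: 1/4 AA, 1/2 AB, 1/4 BB.
Crossing each possibility with the mother OO and summing P(type A): 1/4·1 + 1/2·1/2 + 1/4·0 = 1/2.
Similarly for Rh via the father's Rh distribution: P(Rh-) = 1/4.
Independent loci: 1/2 × 1/4 = 1/8.

1/8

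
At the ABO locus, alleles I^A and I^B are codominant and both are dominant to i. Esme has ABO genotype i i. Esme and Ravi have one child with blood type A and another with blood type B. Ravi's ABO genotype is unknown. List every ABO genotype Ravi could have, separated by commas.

For each candidate genotype of Ravi, check whether crossing it with i i can produce every observed child phenotype.
  I^A I^A → possible child types {A} ✗
  I^A I^B → possible child types {A, B} ✓
  I^A i → possible child types {O, A} ✗
  I^B I^B → possible child types {B} ✗
  I^B i → possible child types {O, B} ✗
  i i → possible child types {O} ✗

I^A I^B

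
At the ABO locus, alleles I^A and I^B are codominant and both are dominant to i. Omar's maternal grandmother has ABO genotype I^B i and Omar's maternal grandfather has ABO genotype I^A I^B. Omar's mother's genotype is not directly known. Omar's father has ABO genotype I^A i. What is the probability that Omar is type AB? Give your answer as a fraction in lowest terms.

Omar's mother's ABO genotype from I^B i × I^A I^B: 1/4 I^A I^B, 1/4 I^A i, 1/4 I^B I^B, 1/4 I^B i.
Crossing each possibility with the father I^A i and summing P(type AB): 1/4·1/4 + 1/4·0 + 1/4·1/2 + 1/4·1/4 = 1/4.

1/4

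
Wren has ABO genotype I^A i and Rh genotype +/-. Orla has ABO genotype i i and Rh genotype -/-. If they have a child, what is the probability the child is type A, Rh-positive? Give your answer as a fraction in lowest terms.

1/4

ABO cross I^A i × i i → offspring phenotypes: 1/2 O, 1/2 A.
Rh cross +/- × -/- → 1/2 Rh+, 1/2 Rh-.
Independent loci: P(type A, Rh-positive) = 1/2 × 1/2 = 1/4.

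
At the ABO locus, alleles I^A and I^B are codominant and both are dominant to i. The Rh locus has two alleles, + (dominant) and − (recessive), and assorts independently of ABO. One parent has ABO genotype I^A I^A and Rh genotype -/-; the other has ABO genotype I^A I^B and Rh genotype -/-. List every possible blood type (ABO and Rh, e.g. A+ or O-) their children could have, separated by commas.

Gametes from I^A I^A × I^A I^B give offspring ABO genotypes I^A I^A, I^A I^B, i.e. phenotypes A, AB.
Rh cross -/- × -/- → phenotypes Rh-.
Combining independently: A-, AB-.

A-, AB-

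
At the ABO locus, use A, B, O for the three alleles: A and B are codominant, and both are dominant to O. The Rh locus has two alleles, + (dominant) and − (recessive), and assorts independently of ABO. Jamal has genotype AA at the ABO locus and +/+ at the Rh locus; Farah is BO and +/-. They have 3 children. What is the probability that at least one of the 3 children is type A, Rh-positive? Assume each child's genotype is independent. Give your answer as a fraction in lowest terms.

7/8

ABO cross AA × BO → 1/2 A, 1/2 AB.
Rh cross +/+ × +/- → 1 Rh+; so P(type A, Rh-positive) = 1/2 × 1 = 1/2 per child.
P(none) = (1/2)^3 = 1/8; P(at least one) = 1 − 1/8 = 7/8.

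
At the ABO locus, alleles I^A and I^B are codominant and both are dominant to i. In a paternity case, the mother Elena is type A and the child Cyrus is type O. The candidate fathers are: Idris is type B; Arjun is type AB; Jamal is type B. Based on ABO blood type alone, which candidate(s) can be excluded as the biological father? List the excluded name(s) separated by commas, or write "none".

Arjun

A candidate is excluded only if no genotype consistent with his phenotype could produce a type O child with a type A mother.
Arjun (type AB): no genotype consistent with that phenotype can produce a type-O child with a type-A mother.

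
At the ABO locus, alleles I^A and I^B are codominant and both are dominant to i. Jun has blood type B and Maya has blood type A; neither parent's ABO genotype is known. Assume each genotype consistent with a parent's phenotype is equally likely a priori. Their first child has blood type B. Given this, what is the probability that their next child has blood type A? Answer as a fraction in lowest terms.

Possible genotypes: Jun ∈ {I^B I^B, I^B i}; Maya ∈ {I^A I^A, I^A i}.
Weight each parental genotype pair by prior × P(type-B child):
  I^B I^B × I^A i: posterior weight 2/3; P(next child type A) = 0.
  I^B i × I^A i: posterior weight 1/3; P(next child type A) = 1/4.
Weighted sum = 1/12.

1/12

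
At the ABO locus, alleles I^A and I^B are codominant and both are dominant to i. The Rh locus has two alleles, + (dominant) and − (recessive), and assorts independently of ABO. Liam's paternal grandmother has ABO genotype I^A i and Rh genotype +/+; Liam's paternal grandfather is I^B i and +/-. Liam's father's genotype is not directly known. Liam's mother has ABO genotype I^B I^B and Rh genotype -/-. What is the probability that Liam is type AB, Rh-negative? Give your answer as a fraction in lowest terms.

Liam's father's ABO genotype from I^A i × I^B i: 1/4 I^A I^B, 1/4 I^A i, 1/4 I^B i, 1/4 i i.
Crossing each possibility with the mother I^B I^B and summing P(type AB): 1/4·1/2 + 1/4·1/2 + 1/4·0 + 1/4·0 = 1/4.
Similarly for Rh via the father's Rh distribution: P(Rh-) = 1/4.
Independent loci: 1/4 × 1/4 = 1/16.

1/16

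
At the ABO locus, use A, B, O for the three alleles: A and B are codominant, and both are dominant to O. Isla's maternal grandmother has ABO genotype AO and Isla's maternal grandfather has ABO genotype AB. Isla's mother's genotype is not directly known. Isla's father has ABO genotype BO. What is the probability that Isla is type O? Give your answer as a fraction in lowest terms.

Isla's mother's ABO genotype from AO × AB: 1/4 AA, 1/4 AB, 1/4 AO, 1/4 BO.
Crossing each possibility with the father BO and summing P(type O): 1/4·0 + 1/4·0 + 1/4·1/4 + 1/4·1/4 = 1/8.

1/8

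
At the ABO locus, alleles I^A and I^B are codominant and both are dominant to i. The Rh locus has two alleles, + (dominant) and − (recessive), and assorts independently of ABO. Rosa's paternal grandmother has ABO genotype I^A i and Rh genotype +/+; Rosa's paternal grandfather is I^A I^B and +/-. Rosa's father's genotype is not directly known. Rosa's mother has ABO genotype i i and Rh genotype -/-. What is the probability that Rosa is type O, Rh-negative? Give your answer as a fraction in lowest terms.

Rosa's father's ABO genotype from I^A i × I^A I^B: 1/4 I^A I^A, 1/4 I^A I^B, 1/4 I^A i, 1/4 I^B i.
Crossing each possibility with the mother i i and summing P(type O): 1/4·0 + 1/4·0 + 1/4·1/2 + 1/4·1/2 = 1/4.
Similarly for Rh via the father's Rh distribution: P(Rh-) = 1/4.
Independent loci: 1/4 × 1/4 = 1/16.

1/16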